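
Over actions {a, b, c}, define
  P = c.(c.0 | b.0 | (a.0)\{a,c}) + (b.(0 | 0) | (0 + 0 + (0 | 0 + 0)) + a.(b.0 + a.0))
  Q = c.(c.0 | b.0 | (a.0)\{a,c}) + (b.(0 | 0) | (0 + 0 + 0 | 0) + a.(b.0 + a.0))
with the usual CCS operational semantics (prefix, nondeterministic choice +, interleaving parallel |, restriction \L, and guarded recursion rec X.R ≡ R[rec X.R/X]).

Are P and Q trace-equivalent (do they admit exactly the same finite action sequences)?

P's transition system — 8 states:
  m0 = c.(c.0 | b.0 | (a.0)\{a,c}) + (b.(0 | 0) | (0 + 0 + (0 | 0 + 0)) + a.(b.0 + a.0)) ⊢ --a--▸ m1, --b--▸ m2, --c--▸ m3
  m1 = b.0 + a.0 ⊢ --a--▸ m4, --b--▸ m4
  m2 = 0 | 0 | (0 + 0 + (0 | 0 + 0)) ⊢ stopped
  m3 = c.0 | b.0 | (a.0)\{a,c} ⊢ --b--▸ m5, --c--▸ m6
  m4 = 0 ⊢ stopped
  m5 = c.0 | 0 | (a.0)\{a,c} ⊢ --c--▸ m7
  m6 = 0 | b.0 | (a.0)\{a,c} ⊢ --b--▸ m7
  m7 = 0 | 0 | (a.0)\{a,c} ⊢ stopped
Q's transition system — 8 states:
  n0 = c.(c.0 | b.0 | (a.0)\{a,c}) + (b.(0 | 0) | (0 + 0 + 0 | 0) + a.(b.0 + a.0)) ⊢ --a--▸ n1, --b--▸ n2, --c--▸ n3
  n1 = b.0 + a.0 ⊢ --a--▸ n4, --b--▸ n4
  n2 = 0 | 0 | (0 + 0 + 0 | 0) ⊢ stopped
  n3 = c.0 | b.0 | (a.0)\{a,c} ⊢ --b--▸ n5, --c--▸ n6
  n4 = 0 ⊢ stopped
  n5 = c.0 | 0 | (a.0)\{a,c} ⊢ --c--▸ n7
  n6 = 0 | b.0 | (a.0)\{a,c} ⊢ --b--▸ n7
  n7 = 0 | 0 | (a.0)\{a,c} ⊢ stopped
Partition-refinement fixed point:
  B0 = {m0, n0}
  B1 = {m3, n3}
  B2 = {m6, n6}
  B3 = {m2, m4, m7, n2, n4, n7}
  B4 = {m5, n5}
  B5 = {m1, n1}
m0 ∈ B0, n0 ∈ B0 → same block
Bisimilar ⇒ trace-equivalent.

YES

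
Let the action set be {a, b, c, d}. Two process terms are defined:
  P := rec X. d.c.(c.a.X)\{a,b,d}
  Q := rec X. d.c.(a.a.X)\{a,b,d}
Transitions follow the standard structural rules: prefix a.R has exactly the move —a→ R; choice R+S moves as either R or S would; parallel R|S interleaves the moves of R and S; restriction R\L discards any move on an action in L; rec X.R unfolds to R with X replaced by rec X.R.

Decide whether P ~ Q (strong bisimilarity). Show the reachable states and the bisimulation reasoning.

P ≁ Q

P's transition system — 4 states:
  s0 = rec X. d.c.(c.a.X)\{a,b,d} → --d--▸ s1
  s1 = c.(c.a.(rec X. d.c.(c.a.X)\{a,b,d}))\{a,b,d} → --c--▸ s2
  s2 = (c.a.(rec X. d.c.(c.a.X)\{a,b,d}))\{a,b,d} → --c--▸ s3
  s3 = (a.(rec X. d.c.(c.a.X)\{a,b,d}))\{a,b,d} → ·
Q's transition system — 3 states:
  t0 = rec X. d.c.(a.a.X)\{a,b,d} → --d--▸ t1
  t1 = c.(a.a.(rec X. d.c.(a.a.X)\{a,b,d}))\{a,b,d} → --c--▸ t2
  t2 = (a.a.(rec X. d.c.(a.a.X)\{a,b,d}))\{a,b,d} → ·
Partition-refinement fixed point:
  B0 = {s0}
  B1 = {s1}
  B2 = {s2, t1}
  B3 = {s3, t2}
  B4 = {t0}
s0 ∈ B0, t0 ∈ B4 → different blocks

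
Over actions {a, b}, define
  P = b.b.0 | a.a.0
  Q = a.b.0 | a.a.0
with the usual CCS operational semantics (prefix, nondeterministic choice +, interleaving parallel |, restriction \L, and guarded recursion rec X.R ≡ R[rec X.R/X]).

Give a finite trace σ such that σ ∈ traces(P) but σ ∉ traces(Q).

b

P's transition system — 9 states:
  s0 = b.b.0 | a.a.0 :: -a-> s1, -b-> s2
  s1 = b.b.0 | a.0 :: -a-> s3, -b-> s4
  s2 = b.0 | a.a.0 :: -a-> s4, -b-> s5
  s3 = b.b.0 | 0 :: -b-> s6
  s4 = b.0 | a.0 :: -a-> s6, -b-> s7
  s5 = 0 | a.a.0 :: -a-> s7
  s6 = b.0 | 0 :: -b-> s8
  s7 = 0 | a.0 :: -a-> s8
  s8 = 0 | 0 :: deadlocked
Q's transition system — 9 states:
  t0 = a.b.0 | a.a.0 :: -a-> t1, -a-> t2
  t1 = a.b.0 | a.0 :: -a-> t3, -a-> t4
  t2 = b.0 | a.a.0 :: -a-> t4, -b-> t5
  t3 = a.b.0 | 0 :: -a-> t6
  t4 = b.0 | a.0 :: -a-> t6, -b-> t7
  t5 = 0 | a.a.0 :: -a-> t7
  t6 = b.0 | 0 :: -b-> t8
  t7 = 0 | a.0 :: -a-> t8
  t8 = 0 | 0 :: deadlocked
Executing b from P (initial set {s0}):
  [1] b ⇒ {s2}
  ✓ P
Executing b from Q (initial set {t0}):
  [1] b ⇒ ∅ (Q stuck)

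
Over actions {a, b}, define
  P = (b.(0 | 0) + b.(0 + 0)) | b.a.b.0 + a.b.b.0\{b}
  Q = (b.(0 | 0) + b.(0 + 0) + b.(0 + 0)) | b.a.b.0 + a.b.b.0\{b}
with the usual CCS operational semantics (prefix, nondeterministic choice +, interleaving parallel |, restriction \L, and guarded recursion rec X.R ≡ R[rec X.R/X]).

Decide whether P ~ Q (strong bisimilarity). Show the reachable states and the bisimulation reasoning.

P ~ Q

LTS(P): 15 reachable states
  m0 = (b.(0 | 0) + b.(0 + 0)) | b.a.b.0 + a.b.b.0\{b} → ··a··> m1, ··b··> m2, ··b··> m3, ··b··> m4
  m1 = b.b.0\{b} → ··b··> m5
  m2 = (0 + 0) | b.a.b.0 → ··b··> m6
  m3 = (b.(0 | 0) + b.(0 + 0)) | a.b.0 → ··a··> m7, ··b··> m6, ··b··> m8
  m4 = 0 | 0 | b.a.b.0 → ··b··> m8
  m5 = b.0\{b} → ··b··> m9
  m6 = (0 + 0) | a.b.0 → ··a··> m10
  m7 = (b.(0 | 0) + b.(0 + 0)) | b.0 → ··b··> m10, ··b··> m11, ··b··> m12
  m8 = 0 | 0 | a.b.0 → ··a··> m12
  m9 = 0\{b} → ∅
  m10 = (0 + 0) | b.0 → ··b··> m13
  m11 = (b.(0 | 0) + b.(0 + 0)) | 0 → ··b··> m13, ··b··> m14
  m12 = 0 | 0 | b.0 → ··b··> m14
  m13 = (0 + 0) | 0 → ∅
  m14 = 0 | 0 | 0 → ∅
LTS(Q): 15 reachable states
  n0 = (b.(0 | 0) + b.(0 + 0) + b.(0 + 0)) | b.a.b.0 + a.b.b.0\{b} → ··a··> n1, ··b··> n2, ··b··> n3, ··b··> n4
  n1 = b.b.0\{b} → ··b··> n5
  n2 = (0 + 0) | b.a.b.0 → ··b··> n6
  n3 = (b.(0 | 0) + b.(0 + 0) + b.(0 + 0)) | a.b.0 → ··a··> n7, ··b··> n6, ··b··> n8
  n4 = 0 | 0 | b.a.b.0 → ··b··> n8
  n5 = b.0\{b} → ··b··> n9
  n6 = (0 + 0) | a.b.0 → ··a··> n10
  n7 = (b.(0 | 0) + b.(0 + 0) + b.(0 + 0)) | b.0 → ··b··> n10, ··b··> n11, ··b··> n12
  n8 = 0 | 0 | a.b.0 → ··a··> n12
  n9 = 0\{b} → ∅
  n10 = (0 + 0) | b.0 → ··b··> n13
  n11 = (b.(0 | 0) + b.(0 + 0) + b.(0 + 0)) | 0 → ··b··> n13, ··b··> n14
  n12 = 0 | 0 | b.0 → ··b··> n14
  n13 = (0 + 0) | 0 → ∅
  n14 = 0 | 0 | 0 → ∅
Coarsest stable partition (strong bisimilarity classes):
  B0 = {m0, n0}
  B1 = {m1, m7, n1, n7}
  B2 = {m10, m11, m12, m5, n10, n11, n12, n5}
  B3 = {m13, m14, m9, n13, n14, n9}
  B4 = {m3, n3}
  B5 = {m6, m8, n6, n8}
  B6 = {m2, m4, n2, n4}
m0 ∈ B0, n0 ∈ B0 → same block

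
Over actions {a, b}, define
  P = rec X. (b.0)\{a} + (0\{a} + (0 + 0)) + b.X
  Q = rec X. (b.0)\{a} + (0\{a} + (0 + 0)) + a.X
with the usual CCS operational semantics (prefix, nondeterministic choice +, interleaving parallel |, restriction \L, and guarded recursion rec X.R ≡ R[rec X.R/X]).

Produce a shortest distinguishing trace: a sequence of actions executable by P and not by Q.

P's transition system — 2 states:
  m0 = rec X. (b.0)\{a} + (0\{a} + (0 + 0)) + b.X ⊢ -b-> m0, -b-> m1
  m1 = 0\{a} ⊢ deadlocked
Q's transition system — 2 states:
  n0 = rec X. (b.0)\{a} + (0\{a} + (0 + 0)) + a.X ⊢ -a-> n0, -b-> n1
  n1 = 0\{a} ⊢ deadlocked
Executing bb from P (initial set {m0}):
  step 1 (b): {m0, m1}
  step 2 (b): {m0, m1}
  P completes σ.
Executing bb from Q (initial set {n0}):
  step 1 (b): {n1}
  step 2 (b): ∅ (Q stuck)

bb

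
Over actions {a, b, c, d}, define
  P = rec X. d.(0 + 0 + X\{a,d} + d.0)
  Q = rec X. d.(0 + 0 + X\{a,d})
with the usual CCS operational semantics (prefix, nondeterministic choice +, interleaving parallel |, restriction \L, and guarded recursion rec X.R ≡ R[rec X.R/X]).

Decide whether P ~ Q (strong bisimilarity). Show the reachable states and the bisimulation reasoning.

Reachable graph of P (3 states):
  s0 = rec X. d.(0 + 0 + X\{a,d} + d.0) has moves =d=> s1
  s1 = 0 + 0 + (rec X. d.(0 + 0 + X\{a,d} + d.0))\{a,d} + d.0 has moves =d=> s2
  s2 = 0 has moves deadlocked
Reachable graph of Q (2 states):
  t0 = rec X. d.(0 + 0 + X\{a,d}) has moves =d=> t1
  t1 = 0 + 0 + (rec X. d.(0 + 0 + X\{a,d}))\{a,d} has moves deadlocked
Coarsest stable partition (strong bisimilarity classes):
  B0 = {s0}
  B1 = {s1, t0}
  B2 = {s2, t1}
s0 ∈ B0, t0 ∈ B1 → different blocks

not bisimilar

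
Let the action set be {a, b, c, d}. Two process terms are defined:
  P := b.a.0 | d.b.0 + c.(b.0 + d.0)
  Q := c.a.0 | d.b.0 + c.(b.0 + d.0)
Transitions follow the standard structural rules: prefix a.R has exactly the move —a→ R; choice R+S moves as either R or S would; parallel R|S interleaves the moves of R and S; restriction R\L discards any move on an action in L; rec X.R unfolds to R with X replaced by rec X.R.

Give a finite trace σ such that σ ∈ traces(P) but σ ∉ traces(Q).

LTS(P): 11 reachable states
  u0 = b.a.0 | d.b.0 + c.(b.0 + d.0) | -b-> u1, -c-> u2, -d-> u3
  u1 = a.0 | d.b.0 | -a-> u4, -d-> u5
  u2 = b.0 + d.0 | -b-> u6, -d-> u6
  u3 = b.a.0 | b.0 | -b-> u5, -b-> u7
  u4 = 0 | d.b.0 | -d-> u8
  u5 = a.0 | b.0 | -a-> u8, -b-> u9
  u6 = 0 | ·
  u7 = b.a.0 | 0 | -b-> u9
  u8 = 0 | b.0 | -b-> u10
  u9 = a.0 | 0 | -a-> u10
  u10 = 0 | 0 | ·
LTS(Q): 11 reachable states
  v0 = c.a.0 | d.b.0 + c.(b.0 + d.0) | -c-> v1, -c-> v2, -d-> v3
  v1 = a.0 | d.b.0 | -a-> v4, -d-> v5
  v2 = b.0 + d.0 | -b-> v6, -d-> v6
  v3 = c.a.0 | b.0 | -b-> v7, -c-> v5
  v4 = 0 | d.b.0 | -d-> v8
  v5 = a.0 | b.0 | -a-> v8, -b-> v9
  v6 = 0 | ·
  v7 = c.a.0 | 0 | -c-> v9
  v8 = 0 | b.0 | -b-> v10
  v9 = a.0 | 0 | -a-> v10
  v10 = 0 | 0 | ·
Run σ = ⟨b⟩ on P: start {u0}
  step 1 (b): {u1}
  — P admits the full trace.
Run σ = ⟨b⟩ on Q: start {v0}
  step 1 (b): no successor for Q

b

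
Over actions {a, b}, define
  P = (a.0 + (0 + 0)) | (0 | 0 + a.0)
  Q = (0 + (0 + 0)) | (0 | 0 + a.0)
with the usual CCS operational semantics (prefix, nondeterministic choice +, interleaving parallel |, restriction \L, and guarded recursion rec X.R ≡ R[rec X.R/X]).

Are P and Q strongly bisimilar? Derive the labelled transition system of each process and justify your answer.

NO

LTS(P): 4 reachable states
  p0 = (a.0 + (0 + 0)) | (0 | 0 + a.0) | =a=> p1, =a=> p2
  p1 = (a.0 + (0 + 0)) | 0 | =a=> p3
  p2 = 0 | (0 | 0 + a.0) | =a=> p3
  p3 = 0 | 0 | deadlocked
LTS(Q): 2 reachable states
  q0 = (0 + (0 + 0)) | (0 | 0 + a.0) | =a=> q1
  q1 = (0 + (0 + 0)) | 0 | deadlocked
Partition-refinement fixed point:
  B0 = {p0}
  B1 = {p1, p2, q0}
  B2 = {p3, q1}
p0 ∈ B0, q0 ∈ B1 → different blocks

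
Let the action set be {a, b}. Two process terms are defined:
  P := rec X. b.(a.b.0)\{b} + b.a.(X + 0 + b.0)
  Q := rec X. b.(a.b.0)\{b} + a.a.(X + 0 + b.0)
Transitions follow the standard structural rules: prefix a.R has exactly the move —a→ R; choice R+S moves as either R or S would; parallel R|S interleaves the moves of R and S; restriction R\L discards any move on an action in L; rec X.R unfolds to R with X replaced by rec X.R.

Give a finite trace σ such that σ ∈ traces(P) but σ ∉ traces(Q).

LTS(P): 6 reachable states
  p0 = rec X. b.(a.b.0)\{b} + b.a.(X + 0 + b.0) → --b--▸ p1, --b--▸ p2
  p1 = (a.b.0)\{b} → --a--▸ p3
  p2 = a.((rec X. b.(a.b.0)\{b} + b.a.(X + 0 + b.0)) + 0 + b.0) → --a--▸ p4
  p3 = (b.0)\{b} → deadlocked
  p4 = (rec X. b.(a.b.0)\{b} + b.a.(X + 0 + b.0)) + 0 + b.0 → --b--▸ p1, --b--▸ p2, --b--▸ p5
  p5 = 0 → deadlocked
LTS(Q): 6 reachable states
  q0 = rec X. b.(a.b.0)\{b} + a.a.(X + 0 + b.0) → --a--▸ q1, --b--▸ q2
  q1 = a.((rec X. b.(a.b.0)\{b} + a.a.(X + 0 + b.0)) + 0 + b.0) → --a--▸ q3
  q2 = (a.b.0)\{b} → --a--▸ q4
  q3 = (rec X. b.(a.b.0)\{b} + a.a.(X + 0 + b.0)) + 0 + b.0 → --a--▸ q1, --b--▸ q2, --b--▸ q5
  q4 = (b.0)\{b} → deadlocked
  q5 = 0 → deadlocked
Executing bab from P (initial set {p0}):
  [1] b ⇒ {p1, p2}
  [2] a ⇒ {p3, p4}
  [3] b ⇒ {p1, p2, p5}
  — P admits the full trace.
Executing bab from Q (initial set {q0}):
  [1] b ⇒ {q2}
  [2] a ⇒ {q4}
  [3] b ⇒ ∅  — Q cannot continue

bab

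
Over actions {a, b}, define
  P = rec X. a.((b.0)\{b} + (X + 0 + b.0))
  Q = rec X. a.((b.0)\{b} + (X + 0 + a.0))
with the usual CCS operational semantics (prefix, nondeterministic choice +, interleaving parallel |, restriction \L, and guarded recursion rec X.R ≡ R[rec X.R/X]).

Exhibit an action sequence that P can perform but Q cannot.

LTS(P): 3 reachable states
  p0 = rec X. a.((b.0)\{b} + (X + 0 + b.0)) ⊢ --a--▸ p1
  p1 = (b.0)\{b} + ((rec X. a.((b.0)\{b} + (X + 0 + b.0))) + 0 + b.0) ⊢ --a--▸ p1, --b--▸ p2
  p2 = 0 ⊢ ∅
LTS(Q): 3 reachable states
  q0 = rec X. a.((b.0)\{b} + (X + 0 + a.0)) ⊢ --a--▸ q1
  q1 = (b.0)\{b} + ((rec X. a.((b.0)\{b} + (X + 0 + a.0))) + 0 + a.0) ⊢ --a--▸ q1, --a--▸ q2
  q2 = 0 ⊢ ∅
Executing ab from P (initial set {p0}):
  after a @ step 1: {p1}
  after b @ step 2: {p2}
  ✓ P
Executing ab from Q (initial set {q0}):
  after a @ step 1: {q1}
  after b @ step 2: ∅ (Q stuck)

ab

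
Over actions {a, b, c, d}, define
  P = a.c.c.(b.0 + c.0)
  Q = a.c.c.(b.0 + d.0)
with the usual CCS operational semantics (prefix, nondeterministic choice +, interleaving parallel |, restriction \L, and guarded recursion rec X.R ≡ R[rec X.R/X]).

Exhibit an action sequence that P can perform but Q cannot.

Reachable graph of P (5 states):
  p0 = a.c.c.(b.0 + c.0) :: --a--▸ p1
  p1 = c.c.(b.0 + c.0) :: --c--▸ p2
  p2 = c.(b.0 + c.0) :: --c--▸ p3
  p3 = b.0 + c.0 :: --b--▸ p4, --c--▸ p4
  p4 = 0 :: ·
Reachable graph of Q (5 states):
  q0 = a.c.c.(b.0 + d.0) :: --a--▸ q1
  q1 = c.c.(b.0 + d.0) :: --c--▸ q2
  q2 = c.(b.0 + d.0) :: --c--▸ q3
  q3 = b.0 + d.0 :: --b--▸ q4, --d--▸ q4
  q4 = 0 :: ·
Trace ⟨accc⟩ through P, begin at {p0}:
  [1] a ⇒ {p1}
  [2] c ⇒ {p2}
  [3] c ⇒ {p3}
  [4] c ⇒ {p4}
  ✓ P
Trace ⟨accc⟩ through Q, begin at {q0}:
  [1] a ⇒ {q1}
  [2] c ⇒ {q2}
  [3] c ⇒ {q3}
  [4] c ⇒ ∅ (Q stuck)

accc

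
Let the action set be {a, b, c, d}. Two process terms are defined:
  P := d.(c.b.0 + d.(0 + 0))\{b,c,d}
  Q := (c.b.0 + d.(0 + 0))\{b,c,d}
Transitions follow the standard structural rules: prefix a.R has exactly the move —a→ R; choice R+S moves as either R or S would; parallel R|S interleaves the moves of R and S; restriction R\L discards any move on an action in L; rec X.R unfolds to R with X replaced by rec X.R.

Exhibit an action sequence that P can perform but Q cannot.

P's transition system — 2 states:
  m0 = d.(c.b.0 + d.(0 + 0))\{b,c,d} has moves -d-> m1
  m1 = (c.b.0 + d.(0 + 0))\{b,c,d} has moves stopped
Q's transition system — 1 states:
  n0 = (c.b.0 + d.(0 + 0))\{b,c,d} has moves stopped
Trace ⟨d⟩ through P, begin at {m0}:
  step 1 (d): {m1}
  ✓ P
Trace ⟨d⟩ through Q, begin at {n0}:
  step 1 (d): ∅  — Q cannot continue

d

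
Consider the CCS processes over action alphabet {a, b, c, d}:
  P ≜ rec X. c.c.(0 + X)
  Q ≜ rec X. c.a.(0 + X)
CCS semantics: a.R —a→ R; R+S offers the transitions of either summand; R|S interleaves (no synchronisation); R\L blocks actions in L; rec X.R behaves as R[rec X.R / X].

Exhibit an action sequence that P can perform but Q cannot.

cc

P's transition system — 3 states:
  u0 = rec X. c.c.(0 + X) | -c-> u1
  u1 = c.(0 + (rec X. c.c.(0 + X))) | -c-> u2
  u2 = 0 + (rec X. c.c.(0 + X)) | -c-> u1
Q's transition system — 3 states:
  v0 = rec X. c.a.(0 + X) | -c-> v1
  v1 = a.(0 + (rec X. c.a.(0 + X))) | -a-> v2
  v2 = 0 + (rec X. c.a.(0 + X)) | -c-> v1
Run σ = ⟨cc⟩ on P: start {u0}
  step 1 (c): {u1}
  step 2 (c): {u2}
  P completes σ.
Run σ = ⟨cc⟩ on Q: start {v0}
  step 1 (c): {v1}
  step 2 (c): no successor for Q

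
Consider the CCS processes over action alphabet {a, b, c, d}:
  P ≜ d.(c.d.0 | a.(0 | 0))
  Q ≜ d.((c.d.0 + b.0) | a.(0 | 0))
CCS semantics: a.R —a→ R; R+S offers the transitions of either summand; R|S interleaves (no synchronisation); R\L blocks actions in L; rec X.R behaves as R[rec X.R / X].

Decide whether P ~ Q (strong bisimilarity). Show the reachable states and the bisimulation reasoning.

not bisimilar

LTS(P): 7 reachable states
  m0 = d.(c.d.0 | a.(0 | 0)) :: --d--▸ m1
  m1 = c.d.0 | a.(0 | 0) :: --a--▸ m2, --c--▸ m3
  m2 = c.d.0 | (0 | 0) :: --c--▸ m4
  m3 = d.0 | a.(0 | 0) :: --a--▸ m4, --d--▸ m5
  m4 = d.0 | (0 | 0) :: --d--▸ m6
  m5 = 0 | a.(0 | 0) :: --a--▸ m6
  m6 = 0 | (0 | 0) :: ∅
LTS(Q): 7 reachable states
  n0 = d.((c.d.0 + b.0) | a.(0 | 0)) :: --d--▸ n1
  n1 = (c.d.0 + b.0) | a.(0 | 0) :: --a--▸ n2, --b--▸ n3, --c--▸ n4
  n2 = (c.d.0 + b.0) | (0 | 0) :: --b--▸ n5, --c--▸ n6
  n3 = 0 | a.(0 | 0) :: --a--▸ n5
  n4 = d.0 | a.(0 | 0) :: --a--▸ n6, --d--▸ n3
  n5 = 0 | (0 | 0) :: ∅
  n6 = d.0 | (0 | 0) :: --d--▸ n5
Partition-refinement fixed point:
  B0 = {m0}
  B1 = {m1}
  B2 = {m3, n4}
  B3 = {m5, n3}
  B4 = {m6, n5}
  B5 = {m4, n6}
  B6 = {m2}
  B7 = {n0}
  B8 = {n1}
  B9 = {n2}
m0 ∈ B0, n0 ∈ B7 → different blocks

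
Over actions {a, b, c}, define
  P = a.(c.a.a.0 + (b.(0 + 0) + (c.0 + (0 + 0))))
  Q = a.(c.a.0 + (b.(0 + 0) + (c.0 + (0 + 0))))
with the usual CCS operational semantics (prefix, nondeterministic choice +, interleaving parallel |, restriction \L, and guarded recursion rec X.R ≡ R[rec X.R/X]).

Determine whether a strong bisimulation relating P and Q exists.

Reachable graph of P (6 states):
  m0 = a.(c.a.a.0 + (b.(0 + 0) + (c.0 + (0 + 0)))) | --a--▸ m1
  m1 = c.a.a.0 + (b.(0 + 0) + (c.0 + (0 + 0))) | --b--▸ m2, --c--▸ m3, --c--▸ m4
  m2 = 0 + 0 | ∅
  m3 = 0 | ∅
  m4 = a.a.0 | --a--▸ m5
  m5 = a.0 | --a--▸ m3
Reachable graph of Q (5 states):
  n0 = a.(c.a.0 + (b.(0 + 0) + (c.0 + (0 + 0)))) | --a--▸ n1
  n1 = c.a.0 + (b.(0 + 0) + (c.0 + (0 + 0))) | --b--▸ n2, --c--▸ n3, --c--▸ n4
  n2 = 0 + 0 | ∅
  n3 = 0 | ∅
  n4 = a.0 | --a--▸ n3
Bisimilarity quotient blocks:
  B0 = {m0}
  B1 = {m1}
  B2 = {m4}
  B3 = {m5, n4}
  B4 = {m2, m3, n2, n3}
  B5 = {n0}
  B6 = {n1}
m0 ∈ B0, n0 ∈ B5 → different blocks

P ≁ Q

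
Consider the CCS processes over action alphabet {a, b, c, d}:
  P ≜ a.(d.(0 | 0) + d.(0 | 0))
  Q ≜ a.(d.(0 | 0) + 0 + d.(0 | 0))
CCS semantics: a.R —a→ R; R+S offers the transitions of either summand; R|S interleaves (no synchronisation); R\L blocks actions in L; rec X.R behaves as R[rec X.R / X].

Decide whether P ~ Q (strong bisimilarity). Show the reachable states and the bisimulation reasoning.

LTS(P): 3 reachable states
  p0 = a.(d.(0 | 0) + d.(0 | 0)) | ··a··> p1
  p1 = d.(0 | 0) + d.(0 | 0) | ··d··> p2
  p2 = 0 | 0 | ∅
LTS(Q): 3 reachable states
  q0 = a.(d.(0 | 0) + 0 + d.(0 | 0)) | ··a··> q1
  q1 = d.(0 | 0) + 0 + d.(0 | 0) | ··d··> q2
  q2 = 0 | 0 | ∅
Partition-refinement fixed point:
  B0 = {p0, q0}
  B1 = {p1, q1}
  B2 = {p2, q2}
p0 ∈ B0, q0 ∈ B0 → same block

P ~ Q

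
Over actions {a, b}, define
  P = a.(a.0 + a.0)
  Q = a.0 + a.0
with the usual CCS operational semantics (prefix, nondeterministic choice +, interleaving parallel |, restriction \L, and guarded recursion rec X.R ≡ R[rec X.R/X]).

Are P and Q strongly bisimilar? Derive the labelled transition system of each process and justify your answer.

not bisimilar

LTS(P): 3 reachable states
  u0 = a.(a.0 + a.0) | =a=> u1
  u1 = a.0 + a.0 | =a=> u2
  u2 = 0 | deadlocked
LTS(Q): 2 reachable states
  v0 = a.0 + a.0 | =a=> v1
  v1 = 0 | deadlocked
Coarsest stable partition (strong bisimilarity classes):
  B0 = {u0}
  B1 = {u1, v0}
  B2 = {u2, v1}
u0 ∈ B0, v0 ∈ B1 → different blocks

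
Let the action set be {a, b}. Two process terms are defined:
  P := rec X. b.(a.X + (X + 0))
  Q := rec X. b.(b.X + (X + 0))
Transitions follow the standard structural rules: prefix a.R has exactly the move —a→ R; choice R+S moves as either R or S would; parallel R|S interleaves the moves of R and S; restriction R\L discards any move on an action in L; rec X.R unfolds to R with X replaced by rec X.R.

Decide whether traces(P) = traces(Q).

NO — witness ⟨ba⟩

P's transition system — 2 states:
  m0 = rec X. b.(a.X + (X + 0)) → -b-> m1
  m1 = a.(rec X. b.(a.X + (X + 0))) + ((rec X. b.(a.X + (X + 0))) + 0) → -a-> m0, -b-> m1
Q's transition system — 2 states:
  n0 = rec X. b.(b.X + (X + 0)) → -b-> n1
  n1 = b.(rec X. b.(b.X + (X + 0))) + ((rec X. b.(b.X + (X + 0))) + 0) → -b-> n0, -b-> n1
Executing ba from P (initial set {m0}):
  step 1 (b): {m1}
  step 2 (a): {m0}
  P completes σ.
Executing ba from Q (initial set {n0}):
  step 1 (b): {n1}
  step 2 (a): no successor for Q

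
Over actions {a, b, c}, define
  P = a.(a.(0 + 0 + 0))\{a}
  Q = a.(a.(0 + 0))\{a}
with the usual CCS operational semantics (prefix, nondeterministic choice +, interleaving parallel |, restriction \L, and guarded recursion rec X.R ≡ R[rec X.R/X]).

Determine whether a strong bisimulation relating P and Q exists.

Reachable graph of P (2 states):
  s0 = a.(a.(0 + 0 + 0))\{a} ⊢ =a=> s1
  s1 = (a.(0 + 0 + 0))\{a} ⊢ ∅
Reachable graph of Q (2 states):
  t0 = a.(a.(0 + 0))\{a} ⊢ =a=> t1
  t1 = (a.(0 + 0))\{a} ⊢ ∅
Coarsest stable partition (strong bisimilarity classes):
  B0 = {s0, t0}
  B1 = {s1, t1}
s0 ∈ B0, t0 ∈ B0 → same block

P ~ Q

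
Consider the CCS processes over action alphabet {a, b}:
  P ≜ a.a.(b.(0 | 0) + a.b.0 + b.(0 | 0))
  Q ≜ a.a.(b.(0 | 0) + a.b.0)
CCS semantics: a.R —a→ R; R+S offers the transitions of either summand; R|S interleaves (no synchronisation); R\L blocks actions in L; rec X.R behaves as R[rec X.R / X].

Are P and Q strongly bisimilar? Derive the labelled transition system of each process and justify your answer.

LTS(P): 6 reachable states
  p0 = a.a.(b.(0 | 0) + a.b.0 + b.(0 | 0)) | --a--▸ p1
  p1 = a.(b.(0 | 0) + a.b.0 + b.(0 | 0)) | --a--▸ p2
  p2 = b.(0 | 0) + a.b.0 + b.(0 | 0) | --a--▸ p3, --b--▸ p4
  p3 = b.0 | --b--▸ p5
  p4 = 0 | 0 | (no moves)
  p5 = 0 | (no moves)
LTS(Q): 6 reachable states
  q0 = a.a.(b.(0 | 0) + a.b.0) | --a--▸ q1
  q1 = a.(b.(0 | 0) + a.b.0) | --a--▸ q2
  q2 = b.(0 | 0) + a.b.0 | --a--▸ q3, --b--▸ q4
  q3 = b.0 | --b--▸ q5
  q4 = 0 | 0 | (no moves)
  q5 = 0 | (no moves)
Partition-refinement fixed point:
  B0 = {p0, q0}
  B1 = {p1, q1}
  B2 = {p2, q2}
  B3 = {p3, q3}
  B4 = {p4, p5, q4, q5}
p0 ∈ B0, q0 ∈ B0 → same block

YES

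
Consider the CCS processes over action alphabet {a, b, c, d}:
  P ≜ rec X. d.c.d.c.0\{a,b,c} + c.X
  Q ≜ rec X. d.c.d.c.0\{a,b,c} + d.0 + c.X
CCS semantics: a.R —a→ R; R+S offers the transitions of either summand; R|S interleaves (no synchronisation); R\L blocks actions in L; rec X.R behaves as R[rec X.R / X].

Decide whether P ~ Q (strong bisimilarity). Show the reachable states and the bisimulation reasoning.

LTS(P): 5 reachable states
  u0 = rec X. d.c.d.c.0\{a,b,c} + c.X ⊢ ··c··> u0, ··d··> u1
  u1 = c.d.c.0\{a,b,c} ⊢ ··c··> u2
  u2 = d.c.0\{a,b,c} ⊢ ··d··> u3
  u3 = c.0\{a,b,c} ⊢ ··c··> u4
  u4 = 0\{a,b,c} ⊢ stopped
LTS(Q): 6 reachable states
  v0 = rec X. d.c.d.c.0\{a,b,c} + d.0 + c.X ⊢ ··c··> v0, ··d··> v1, ··d··> v2
  v1 = 0 ⊢ stopped
  v2 = c.d.c.0\{a,b,c} ⊢ ··c··> v3
  v3 = d.c.0\{a,b,c} ⊢ ··d··> v4
  v4 = c.0\{a,b,c} ⊢ ··c··> v5
  v5 = 0\{a,b,c} ⊢ stopped
Coarsest stable partition (strong bisimilarity classes):
  B0 = {u0}
  B1 = {u1, v2}
  B2 = {u2, v3}
  B3 = {u3, v4}
  B4 = {u4, v1, v5}
  B5 = {v0}
u0 ∈ B0, v0 ∈ B5 → different blocks

P ≁ Q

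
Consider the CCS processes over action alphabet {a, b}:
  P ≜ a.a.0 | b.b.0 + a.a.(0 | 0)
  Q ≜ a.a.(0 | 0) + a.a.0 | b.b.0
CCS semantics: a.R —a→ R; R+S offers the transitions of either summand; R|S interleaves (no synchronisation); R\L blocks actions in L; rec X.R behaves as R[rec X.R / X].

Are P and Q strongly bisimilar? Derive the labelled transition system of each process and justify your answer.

YES

P's transition system — 10 states:
  m0 = a.a.0 | b.b.0 + a.a.(0 | 0) has moves -a-> m1, -a-> m2, -b-> m3
  m1 = a.(0 | 0) has moves -a-> m4
  m2 = a.0 | b.b.0 has moves -a-> m5, -b-> m6
  m3 = a.a.0 | b.0 has moves -a-> m6, -b-> m7
  m4 = 0 | 0 has moves stopped
  m5 = 0 | b.b.0 has moves -b-> m8
  m6 = a.0 | b.0 has moves -a-> m8, -b-> m9
  m7 = a.a.0 | 0 has moves -a-> m9
  m8 = 0 | b.0 has moves -b-> m4
  m9 = a.0 | 0 has moves -a-> m4
Q's transition system — 10 states:
  n0 = a.a.(0 | 0) + a.a.0 | b.b.0 has moves -a-> n1, -a-> n2, -b-> n3
  n1 = a.(0 | 0) has moves -a-> n4
  n2 = a.0 | b.b.0 has moves -a-> n5, -b-> n6
  n3 = a.a.0 | b.0 has moves -a-> n6, -b-> n7
  n4 = 0 | 0 has moves stopped
  n5 = 0 | b.b.0 has moves -b-> n8
  n6 = a.0 | b.0 has moves -a-> n8, -b-> n9
  n7 = a.a.0 | 0 has moves -a-> n9
  n8 = 0 | b.0 has moves -b-> n4
  n9 = a.0 | 0 has moves -a-> n4
Coarsest stable partition (strong bisimilarity classes):
  B0 = {m0, n0}
  B1 = {m1, m9, n1, n9}
  B2 = {m4, n4}
  B3 = {m3, n3}
  B4 = {m6, n6}
  B5 = {m8, n8}
  B6 = {m7, n7}
  B7 = {m2, n2}
  B8 = {m5, n5}
m0 ∈ B0, n0 ∈ B0 → same block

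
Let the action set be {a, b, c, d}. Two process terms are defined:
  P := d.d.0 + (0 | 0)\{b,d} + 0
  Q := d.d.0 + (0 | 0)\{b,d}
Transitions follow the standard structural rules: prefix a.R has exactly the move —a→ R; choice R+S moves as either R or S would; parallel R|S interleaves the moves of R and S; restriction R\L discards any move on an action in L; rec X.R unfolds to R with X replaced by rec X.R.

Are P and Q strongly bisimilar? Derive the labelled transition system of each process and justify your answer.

bisimilar

LTS(P): 3 reachable states
  p0 = d.d.0 + (0 | 0)\{b,d} + 0 has moves ··d··> p1
  p1 = d.0 has moves ··d··> p2
  p2 = 0 has moves stopped
LTS(Q): 3 reachable states
  q0 = d.d.0 + (0 | 0)\{b,d} has moves ··d··> q1
  q1 = d.0 has moves ··d··> q2
  q2 = 0 has moves stopped
Partition-refinement fixed point:
  B0 = {p0, q0}
  B1 = {p1, q1}
  B2 = {p2, q2}
p0 ∈ B0, q0 ∈ B0 → same block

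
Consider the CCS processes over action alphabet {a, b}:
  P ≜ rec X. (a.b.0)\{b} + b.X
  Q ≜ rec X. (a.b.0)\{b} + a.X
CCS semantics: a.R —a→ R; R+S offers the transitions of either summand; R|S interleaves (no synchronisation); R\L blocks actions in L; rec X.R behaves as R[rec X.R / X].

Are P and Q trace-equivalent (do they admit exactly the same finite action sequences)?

trace-distinct — witness ⟨b⟩

LTS(P): 2 reachable states
  p0 = rec X. (a.b.0)\{b} + b.X | --a--▸ p1, --b--▸ p0
  p1 = (b.0)\{b} | stopped
LTS(Q): 2 reachable states
  q0 = rec X. (a.b.0)\{b} + a.X | --a--▸ q0, --a--▸ q1
  q1 = (b.0)\{b} | stopped
Run σ = ⟨b⟩ on P: start {p0}
  step 1 (b): {p0}
  — P admits the full trace.
Run σ = ⟨b⟩ on Q: start {q0}
  step 1 (b): ∅ (Q stuck)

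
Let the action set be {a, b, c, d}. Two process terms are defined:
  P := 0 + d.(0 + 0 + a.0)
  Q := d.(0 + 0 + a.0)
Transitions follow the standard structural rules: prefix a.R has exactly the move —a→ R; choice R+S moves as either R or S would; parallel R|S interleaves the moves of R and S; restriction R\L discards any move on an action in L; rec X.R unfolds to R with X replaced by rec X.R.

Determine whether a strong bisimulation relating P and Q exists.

bisimilar

LTS(P): 3 reachable states
  u0 = 0 + d.(0 + 0 + a.0) | —d→ u1
  u1 = 0 + 0 + a.0 | —a→ u2
  u2 = 0 | (no moves)
LTS(Q): 3 reachable states
  v0 = d.(0 + 0 + a.0) | —d→ v1
  v1 = 0 + 0 + a.0 | —a→ v2
  v2 = 0 | (no moves)
Bisimilarity quotient blocks:
  B0 = {u0, v0}
  B1 = {u1, v1}
  B2 = {u2, v2}
u0 ∈ B0, v0 ∈ B0 → same block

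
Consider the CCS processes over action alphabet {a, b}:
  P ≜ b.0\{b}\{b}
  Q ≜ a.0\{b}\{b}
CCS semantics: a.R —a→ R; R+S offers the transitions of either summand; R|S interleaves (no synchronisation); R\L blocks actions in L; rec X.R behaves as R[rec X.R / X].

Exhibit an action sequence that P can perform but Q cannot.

LTS(P): 2 reachable states
  s0 = b.0\{b}\{b} has moves ··b··> s1
  s1 = 0\{b}\{b} has moves deadlocked
LTS(Q): 2 reachable states
  t0 = a.0\{b}\{b} has moves ··a··> t1
  t1 = 0\{b}\{b} has moves deadlocked
Executing b from P (initial set {s0}):
  [1] b ⇒ {s1}
  ✓ P
Executing b from Q (initial set {t0}):
  [1] b ⇒ ∅ (Q stuck)

b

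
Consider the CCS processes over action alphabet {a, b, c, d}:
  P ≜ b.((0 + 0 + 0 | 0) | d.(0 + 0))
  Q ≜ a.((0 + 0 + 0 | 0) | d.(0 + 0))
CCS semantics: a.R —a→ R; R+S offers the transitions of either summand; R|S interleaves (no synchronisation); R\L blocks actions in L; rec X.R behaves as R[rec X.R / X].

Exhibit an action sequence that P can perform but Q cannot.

b

LTS(P): 3 reachable states
  s0 = b.((0 + 0 + 0 | 0) | d.(0 + 0)) ⊢ ··b··> s1
  s1 = (0 + 0 + 0 | 0) | d.(0 + 0) ⊢ ··d··> s2
  s2 = (0 + 0 + 0 | 0) | (0 + 0) ⊢ (no moves)
LTS(Q): 3 reachable states
  t0 = a.((0 + 0 + 0 | 0) | d.(0 + 0)) ⊢ ··a··> t1
  t1 = (0 + 0 + 0 | 0) | d.(0 + 0) ⊢ ··d··> t2
  t2 = (0 + 0 + 0 | 0) | (0 + 0) ⊢ (no moves)
Executing b from P (initial set {s0}):
  after b @ step 1: {s1}
  — P admits the full trace.
Executing b from Q (initial set {t0}):
  after b @ step 1: no successor for Q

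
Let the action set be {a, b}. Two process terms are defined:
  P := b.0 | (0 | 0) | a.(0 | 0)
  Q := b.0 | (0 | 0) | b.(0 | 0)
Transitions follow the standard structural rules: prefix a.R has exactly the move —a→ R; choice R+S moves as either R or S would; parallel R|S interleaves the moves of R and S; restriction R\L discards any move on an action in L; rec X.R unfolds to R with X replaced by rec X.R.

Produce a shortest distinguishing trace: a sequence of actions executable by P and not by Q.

P's transition system — 4 states:
  p0 = b.0 | (0 | 0) | a.(0 | 0) :: -a-> p1, -b-> p2
  p1 = b.0 | (0 | 0) | (0 | 0) :: -b-> p3
  p2 = 0 | (0 | 0) | a.(0 | 0) :: -a-> p3
  p3 = 0 | (0 | 0) | (0 | 0) :: ∅
Q's transition system — 4 states:
  q0 = b.0 | (0 | 0) | b.(0 | 0) :: -b-> q1, -b-> q2
  q1 = 0 | (0 | 0) | b.(0 | 0) :: -b-> q3
  q2 = b.0 | (0 | 0) | (0 | 0) :: -b-> q3
  q3 = 0 | (0 | 0) | (0 | 0) :: ∅
Executing a from P (initial set {p0}):
  step 1 (a): {p1}
  P completes σ.
Executing a from Q (initial set {q0}):
  step 1 (a): ∅  — Q cannot continue

a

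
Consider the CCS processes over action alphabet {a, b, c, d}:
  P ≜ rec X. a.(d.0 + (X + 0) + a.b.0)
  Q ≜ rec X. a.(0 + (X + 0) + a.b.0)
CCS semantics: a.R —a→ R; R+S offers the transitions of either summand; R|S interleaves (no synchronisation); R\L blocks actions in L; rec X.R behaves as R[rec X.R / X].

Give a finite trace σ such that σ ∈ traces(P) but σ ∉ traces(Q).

P's transition system — 4 states:
  u0 = rec X. a.(d.0 + (X + 0) + a.b.0) | =a=> u1
  u1 = d.0 + ((rec X. a.(d.0 + (X + 0) + a.b.0)) + 0) + a.b.0 | =a=> u1, =a=> u2, =d=> u3
  u2 = b.0 | =b=> u3
  u3 = 0 | (no moves)
Q's transition system — 4 states:
  v0 = rec X. a.(0 + (X + 0) + a.b.0) | =a=> v1
  v1 = 0 + ((rec X. a.(0 + (X + 0) + a.b.0)) + 0) + a.b.0 | =a=> v1, =a=> v2
  v2 = b.0 | =b=> v3
  v3 = 0 | (no moves)
Executing ad from P (initial set {u0}):
  after a @ step 1: {u1}
  after d @ step 2: {u3}
  ✓ P
Executing ad from Q (initial set {v0}):
  after a @ step 1: {v1}
  after d @ step 2: no successor for Q

ad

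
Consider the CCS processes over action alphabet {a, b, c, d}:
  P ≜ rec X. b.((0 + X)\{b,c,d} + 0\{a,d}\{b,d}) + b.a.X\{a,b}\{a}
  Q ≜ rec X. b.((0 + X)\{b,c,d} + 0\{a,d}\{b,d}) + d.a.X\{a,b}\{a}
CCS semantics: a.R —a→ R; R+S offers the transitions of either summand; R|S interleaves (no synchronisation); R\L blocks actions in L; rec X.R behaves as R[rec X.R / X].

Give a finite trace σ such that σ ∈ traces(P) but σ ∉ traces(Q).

Reachable graph of P (4 states):
  m0 = rec X. b.((0 + X)\{b,c,d} + 0\{a,d}\{b,d}) + b.a.X\{a,b}\{a} has moves -b-> m1, -b-> m2
  m1 = (0 + (rec X. b.((0 + X)\{b,c,d} + 0\{a,d}\{b,d}) + b.a.X\{a,b}\{a}))\{b,c,d} + 0\{a,d}\{b,d} has moves stopped
  m2 = a.(rec X. b.((0 + X)\{b,c,d} + 0\{a,d}\{b,d}) + b.a.X\{a,b}\{a})\{a,b}\{a} has moves -a-> m3
  m3 = (rec X. b.((0 + X)\{b,c,d} + 0\{a,d}\{b,d}) + b.a.X\{a,b}\{a})\{a,b}\{a} has moves stopped
Reachable graph of Q (5 states):
  n0 = rec X. b.((0 + X)\{b,c,d} + 0\{a,d}\{b,d}) + d.a.X\{a,b}\{a} has moves -b-> n1, -d-> n2
  n1 = (0 + (rec X. b.((0 + X)\{b,c,d} + 0\{a,d}\{b,d}) + d.a.X\{a,b}\{a}))\{b,c,d} + 0\{a,d}\{b,d} has moves stopped
  n2 = a.(rec X. b.((0 + X)\{b,c,d} + 0\{a,d}\{b,d}) + d.a.X\{a,b}\{a})\{a,b}\{a} has moves -a-> n3
  n3 = (rec X. b.((0 + X)\{b,c,d} + 0\{a,d}\{b,d}) + d.a.X\{a,b}\{a})\{a,b}\{a} has moves -d-> n4
  n4 = (a.(rec X. b.((0 + X)\{b,c,d} + 0\{a,d}\{b,d}) + d.a.X\{a,b}\{a})\{a,b}\{a})\{a,b}\{a} has moves stopped
Run σ = ⟨ba⟩ on P: start {m0}
  step 1 (b): {m1, m2}
  step 2 (a): {m3}
  ✓ P
Run σ = ⟨ba⟩ on Q: start {n0}
  step 1 (b): {n1}
  step 2 (a): ∅  — Q cannot continue

ba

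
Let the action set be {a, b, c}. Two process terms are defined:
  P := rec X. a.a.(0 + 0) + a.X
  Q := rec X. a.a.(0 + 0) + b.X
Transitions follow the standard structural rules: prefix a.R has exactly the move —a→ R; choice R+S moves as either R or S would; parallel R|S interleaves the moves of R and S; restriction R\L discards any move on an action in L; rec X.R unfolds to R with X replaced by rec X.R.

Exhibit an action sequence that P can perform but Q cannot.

P's transition system — 3 states:
  u0 = rec X. a.a.(0 + 0) + a.X ⊢ —a→ u0, —a→ u1
  u1 = a.(0 + 0) ⊢ —a→ u2
  u2 = 0 + 0 ⊢ ·
Q's transition system — 3 states:
  v0 = rec X. a.a.(0 + 0) + b.X ⊢ —a→ v1, —b→ v0
  v1 = a.(0 + 0) ⊢ —a→ v2
  v2 = 0 + 0 ⊢ ·
Trace ⟨aaa⟩ through P, begin at {u0}:
  after a @ step 1: {u0, u1}
  after a @ step 2: {u0, u1, u2}
  after a @ step 3: {u0, u1, u2}
  — P admits the full trace.
Trace ⟨aaa⟩ through Q, begin at {v0}:
  after a @ step 1: {v1}
  after a @ step 2: {v2}
  after a @ step 3: ∅  — Q cannot continue

aaa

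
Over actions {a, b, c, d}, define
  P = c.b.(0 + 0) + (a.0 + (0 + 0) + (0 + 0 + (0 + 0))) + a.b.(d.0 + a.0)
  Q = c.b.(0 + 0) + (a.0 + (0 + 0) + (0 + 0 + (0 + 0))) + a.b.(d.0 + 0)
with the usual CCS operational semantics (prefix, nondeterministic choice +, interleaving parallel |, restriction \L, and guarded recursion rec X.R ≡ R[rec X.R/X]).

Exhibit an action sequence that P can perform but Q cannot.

P's transition system — 6 states:
  m0 = c.b.(0 + 0) + (a.0 + (0 + 0) + (0 + 0 + (0 + 0))) + a.b.(d.0 + a.0) :: -a-> m1, -a-> m2, -c-> m3
  m1 = 0 :: (no moves)
  m2 = b.(d.0 + a.0) :: -b-> m4
  m3 = b.(0 + 0) :: -b-> m5
  m4 = d.0 + a.0 :: -a-> m1, -d-> m1
  m5 = 0 + 0 :: (no moves)
Q's transition system — 6 states:
  n0 = c.b.(0 + 0) + (a.0 + (0 + 0) + (0 + 0 + (0 + 0))) + a.b.(d.0 + 0) :: -a-> n1, -a-> n2, -c-> n3
  n1 = 0 :: (no moves)
  n2 = b.(d.0 + 0) :: -b-> n4
  n3 = b.(0 + 0) :: -b-> n5
  n4 = d.0 + 0 :: -d-> n1
  n5 = 0 + 0 :: (no moves)
Trace ⟨aba⟩ through P, begin at {m0}:
  [1] a ⇒ {m1, m2}
  [2] b ⇒ {m4}
  [3] a ⇒ {m1}
  P completes σ.
Trace ⟨aba⟩ through Q, begin at {n0}:
  [1] a ⇒ {n1, n2}
  [2] b ⇒ {n4}
  [3] a ⇒ ∅  — Q cannot continue

aba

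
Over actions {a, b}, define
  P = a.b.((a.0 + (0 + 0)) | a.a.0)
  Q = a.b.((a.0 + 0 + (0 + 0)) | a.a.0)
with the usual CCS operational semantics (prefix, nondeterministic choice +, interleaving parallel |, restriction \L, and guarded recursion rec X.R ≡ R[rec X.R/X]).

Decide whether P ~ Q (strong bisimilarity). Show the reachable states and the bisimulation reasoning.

LTS(P): 8 reachable states
  m0 = a.b.((a.0 + (0 + 0)) | a.a.0) :: =a=> m1
  m1 = b.((a.0 + (0 + 0)) | a.a.0) :: =b=> m2
  m2 = (a.0 + (0 + 0)) | a.a.0 :: =a=> m3, =a=> m4
  m3 = (a.0 + (0 + 0)) | a.0 :: =a=> m5, =a=> m6
  m4 = 0 | a.a.0 :: =a=> m6
  m5 = (a.0 + (0 + 0)) | 0 :: =a=> m7
  m6 = 0 | a.0 :: =a=> m7
  m7 = 0 | 0 :: ∅
LTS(Q): 8 reachable states
  n0 = a.b.((a.0 + 0 + (0 + 0)) | a.a.0) :: =a=> n1
  n1 = b.((a.0 + 0 + (0 + 0)) | a.a.0) :: =b=> n2
  n2 = (a.0 + 0 + (0 + 0)) | a.a.0 :: =a=> n3, =a=> n4
  n3 = (a.0 + 0 + (0 + 0)) | a.0 :: =a=> n5, =a=> n6
  n4 = 0 | a.a.0 :: =a=> n6
  n5 = (a.0 + 0 + (0 + 0)) | 0 :: =a=> n7
  n6 = 0 | a.0 :: =a=> n7
  n7 = 0 | 0 :: ∅
Coarsest stable partition (strong bisimilarity classes):
  B0 = {m0, n0}
  B1 = {m1, n1}
  B2 = {m2, n2}
  B3 = {m3, m4, n3, n4}
  B4 = {m5, m6, n5, n6}
  B5 = {m7, n7}
m0 ∈ B0, n0 ∈ B0 → same block

bisimilar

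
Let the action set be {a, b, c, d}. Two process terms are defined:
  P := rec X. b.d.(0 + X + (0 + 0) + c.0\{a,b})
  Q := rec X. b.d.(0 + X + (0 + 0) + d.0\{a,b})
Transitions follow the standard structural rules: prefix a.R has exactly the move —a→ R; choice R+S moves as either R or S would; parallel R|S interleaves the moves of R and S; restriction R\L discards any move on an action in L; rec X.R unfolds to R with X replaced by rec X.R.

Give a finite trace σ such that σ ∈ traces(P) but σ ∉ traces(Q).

Reachable graph of P (4 states):
  m0 = rec X. b.d.(0 + X + (0 + 0) + c.0\{a,b}) :: —b→ m1
  m1 = d.(0 + (rec X. b.d.(0 + X + (0 + 0) + c.0\{a,b})) + (0 + 0) + c.0\{a,b}) :: —d→ m2
  m2 = 0 + (rec X. b.d.(0 + X + (0 + 0) + c.0\{a,b})) + (0 + 0) + c.0\{a,b} :: —b→ m1, —c→ m3
  m3 = 0\{a,b} :: ·
Reachable graph of Q (4 states):
  n0 = rec X. b.d.(0 + X + (0 + 0) + d.0\{a,b}) :: —b→ n1
  n1 = d.(0 + (rec X. b.d.(0 + X + (0 + 0) + d.0\{a,b})) + (0 + 0) + d.0\{a,b}) :: —d→ n2
  n2 = 0 + (rec X. b.d.(0 + X + (0 + 0) + d.0\{a,b})) + (0 + 0) + d.0\{a,b} :: —b→ n1, —d→ n3
  n3 = 0\{a,b} :: ·
Executing bdc from P (initial set {m0}):
  step 1 (b): {m1}
  step 2 (d): {m2}
  step 3 (c): {m3}
  — P admits the full trace.
Executing bdc from Q (initial set {n0}):
  step 1 (b): {n1}
  step 2 (d): {n2}
  step 3 (c): ∅ (Q stuck)

bdc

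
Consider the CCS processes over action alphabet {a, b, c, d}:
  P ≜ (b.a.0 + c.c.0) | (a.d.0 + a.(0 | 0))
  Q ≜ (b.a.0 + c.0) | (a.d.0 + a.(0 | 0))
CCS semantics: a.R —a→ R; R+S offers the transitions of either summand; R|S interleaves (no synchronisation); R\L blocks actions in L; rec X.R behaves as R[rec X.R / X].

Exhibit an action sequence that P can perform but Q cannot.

cc

LTS(P): 16 reachable states
  u0 = (b.a.0 + c.c.0) | (a.d.0 + a.(0 | 0)) → -a-> u1, -a-> u2, -b-> u3, -c-> u4
  u1 = (b.a.0 + c.c.0) | (0 | 0) → -b-> u5, -c-> u6
  u2 = (b.a.0 + c.c.0) | d.0 → -b-> u7, -c-> u8, -d-> u9
  u3 = a.0 | (a.d.0 + a.(0 | 0)) → -a-> u10, -a-> u5, -a-> u7
  u4 = c.0 | (a.d.0 + a.(0 | 0)) → -a-> u6, -a-> u8, -c-> u10
  u5 = a.0 | (0 | 0) → -a-> u11
  u6 = c.0 | (0 | 0) → -c-> u11
  u7 = a.0 | d.0 → -a-> u12, -d-> u13
  u8 = c.0 | d.0 → -c-> u12, -d-> u14
  u9 = (b.a.0 + c.c.0) | 0 → -b-> u13, -c-> u14
  u10 = 0 | (a.d.0 + a.(0 | 0)) → -a-> u11, -a-> u12
  u11 = 0 | (0 | 0) → deadlocked
  u12 = 0 | d.0 → -d-> u15
  u13 = a.0 | 0 → -a-> u15
  u14 = c.0 | 0 → -c-> u15
  u15 = 0 | 0 → deadlocked
LTS(Q): 12 reachable states
  v0 = (b.a.0 + c.0) | (a.d.0 + a.(0 | 0)) → -a-> v1, -a-> v2, -b-> v3, -c-> v4
  v1 = (b.a.0 + c.0) | (0 | 0) → -b-> v5, -c-> v6
  v2 = (b.a.0 + c.0) | d.0 → -b-> v7, -c-> v8, -d-> v9
  v3 = a.0 | (a.d.0 + a.(0 | 0)) → -a-> v4, -a-> v5, -a-> v7
  v4 = 0 | (a.d.0 + a.(0 | 0)) → -a-> v6, -a-> v8
  v5 = a.0 | (0 | 0) → -a-> v6
  v6 = 0 | (0 | 0) → deadlocked
  v7 = a.0 | d.0 → -a-> v8, -d-> v10
  v8 = 0 | d.0 → -d-> v11
  v9 = (b.a.0 + c.0) | 0 → -b-> v10, -c-> v11
  v10 = a.0 | 0 → -a-> v11
  v11 = 0 | 0 → deadlocked
Trace ⟨cc⟩ through P, begin at {u0}:
  step 1 (c): {u4}
  step 2 (c): {u10}
  — P admits the full trace.
Trace ⟨cc⟩ through Q, begin at {v0}:
  step 1 (c): {v4}
  step 2 (c): ∅  — Q cannot continue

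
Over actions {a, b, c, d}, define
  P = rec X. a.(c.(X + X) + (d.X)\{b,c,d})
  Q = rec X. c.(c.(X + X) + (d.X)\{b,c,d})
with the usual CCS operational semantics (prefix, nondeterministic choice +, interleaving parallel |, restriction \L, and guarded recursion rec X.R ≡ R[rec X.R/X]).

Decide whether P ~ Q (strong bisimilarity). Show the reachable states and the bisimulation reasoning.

Reachable graph of P (3 states):
  p0 = rec X. a.(c.(X + X) + (d.X)\{b,c,d}) | ··a··> p1
  p1 = c.((rec X. a.(c.(X + X) + (d.X)\{b,c,d})) + (rec X. a.(c.(X + X) + (d.X)\{b,c,d}))) + (d.(rec X. a.(c.(X + X) + (d.X)\{b,c,d})))\{b,c,d} | ··c··> p2
  p2 = (rec X. a.(c.(X + X) + (d.X)\{b,c,d})) + (rec X. a.(c.(X + X) + (d.X)\{b,c,d})) | ··a··> p1
Reachable graph of Q (3 states):
  q0 = rec X. c.(c.(X + X) + (d.X)\{b,c,d}) | ··c··> q1
  q1 = c.((rec X. c.(c.(X + X) + (d.X)\{b,c,d})) + (rec X. c.(c.(X + X) + (d.X)\{b,c,d}))) + (d.(rec X. c.(c.(X + X) + (d.X)\{b,c,d})))\{b,c,d} | ··c··> q2
  q2 = (rec X. c.(c.(X + X) + (d.X)\{b,c,d})) + (rec X. c.(c.(X + X) + (d.X)\{b,c,d})) | ··c··> q1
Partition-refinement fixed point:
  B0 = {p0, p2}
  B1 = {p1}
  B2 = {q0, q1, q2}
p0 ∈ B0, q0 ∈ B2 → different blocks

NO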